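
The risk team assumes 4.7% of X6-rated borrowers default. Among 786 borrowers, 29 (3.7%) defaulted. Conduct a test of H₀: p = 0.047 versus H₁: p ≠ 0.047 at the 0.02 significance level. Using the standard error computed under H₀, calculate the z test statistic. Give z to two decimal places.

z = -1.34

p̂ = 29/786 ≈ 0.03690.
Standard error under H₀: √(0.047×0.953/786) = 0.00755.
z = (0.03690 − 0.047)/0.00755 = -0.01010/0.00755 = -1.34.
p-value = 2·P(Z > 1.339) ≈ 0.1807. With α = 0.02, fail to reject H₀.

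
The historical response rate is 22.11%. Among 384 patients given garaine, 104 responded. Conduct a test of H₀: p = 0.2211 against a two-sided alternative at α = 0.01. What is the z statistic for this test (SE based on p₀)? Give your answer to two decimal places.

p̂ = 104/384 = 0.27083.
Under H₀, SE = √(0.2211·0.7789/384) = √(0.000448476) = 0.02118.
z = (0.27083 − 0.2211)/0.02118 = 0.04973/0.02118 = 2.35.
p-value = 2·P(Z > 2.348) ≈ 0.0189. With α = 0.01, fail to reject H₀.

z = 2.35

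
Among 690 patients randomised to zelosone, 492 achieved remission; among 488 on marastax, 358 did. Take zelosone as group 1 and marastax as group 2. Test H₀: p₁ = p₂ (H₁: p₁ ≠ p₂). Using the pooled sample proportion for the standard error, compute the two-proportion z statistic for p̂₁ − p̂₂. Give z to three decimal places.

z = -0.776

p̂₁ = 492/690 ≈ 0.71304, p̂₂ = 358/488 ≈ 0.73361.
Pooled p̂ = (492+358)/(690+488) = 850/1178 = 0.72156.
SE = √(p̂(1−p̂)(1/n₁+1/n₂)) = √(0.72156·0.27844·0.00349846) = √(0.000702876) = 0.02651.
z = (0.71304 − 0.73361)/0.02651 = -0.02057/0.02651 = -0.776.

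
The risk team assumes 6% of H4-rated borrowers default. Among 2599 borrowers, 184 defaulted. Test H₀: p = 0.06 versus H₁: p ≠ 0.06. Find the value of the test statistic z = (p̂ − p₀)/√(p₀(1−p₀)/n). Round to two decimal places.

p̂ = 184/2599 = 0.07080.
Standard error under H₀: √(0.06×0.94/2599) = 0.00466.
z = (0.07080 − 0.06)/0.00466 = 0.01080/0.00466 = 2.32.
p-value = 2·P(Z > 2.318) ≈ 0.0205.

z = 2.32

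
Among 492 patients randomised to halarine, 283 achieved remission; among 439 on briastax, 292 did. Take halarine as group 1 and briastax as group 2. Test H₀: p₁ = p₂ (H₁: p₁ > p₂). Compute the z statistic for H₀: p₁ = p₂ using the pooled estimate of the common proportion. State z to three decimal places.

z = -2.819

p̂₁ = 283/492 ≈ 0.57520, p̂₂ = 292/439 ≈ 0.66515.
Pooled p̂ = (283+292)/(492+439) = 575/931 = 0.61762.
SE = √(p̂(1−p̂)(1/n₁+1/n₂)) = √(0.61762·0.38238·0.00431042) = √(0.00101798) = 0.03191.
z = (0.57520 − 0.66515)/0.03191 = -0.08995/0.03191 = -2.819.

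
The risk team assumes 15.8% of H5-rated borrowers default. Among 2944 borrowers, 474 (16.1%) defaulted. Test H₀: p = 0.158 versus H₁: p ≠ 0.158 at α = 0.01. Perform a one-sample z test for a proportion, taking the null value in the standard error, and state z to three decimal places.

z = 0.447

p̂ = 474/2944 ≈ 0.161005.
Standard error under H₀: √(0.158×0.842/2944) = 0.006722.
z = (0.161005 − 0.158)/0.006722 = 0.003005/0.006722 = 0.447.
Two-sided p-value ≈ 2·Φ(−0.447) = 0.6548. With α = 0.01, fail to reject H₀.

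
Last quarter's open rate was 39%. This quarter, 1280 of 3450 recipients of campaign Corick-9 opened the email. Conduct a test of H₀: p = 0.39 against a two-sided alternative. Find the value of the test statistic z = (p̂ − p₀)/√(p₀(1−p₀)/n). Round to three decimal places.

z = -2.286

p̂ = 1280/3450 = 0.371014.
SE = √(p₀(1−p₀)/n) = √(0.2379/3450) = 0.008304.
z = (0.371014 − 0.39)/0.008304 = -0.018986/0.008304 = -2.286.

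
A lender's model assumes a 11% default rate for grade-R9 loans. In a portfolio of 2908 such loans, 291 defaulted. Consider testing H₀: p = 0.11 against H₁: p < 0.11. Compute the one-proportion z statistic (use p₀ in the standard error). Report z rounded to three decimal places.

p̂ = 291/2908 ≈ 0.10007.
SE = √(p₀(1−p₀)/n) = √(0.0979/2908) = 0.00580.
z = (0.10007 − 0.11)/0.00580 = -0.00993/0.00580 = -1.712.
p-value = P(Z < -1.712) ≈ 0.0435.

z = -1.712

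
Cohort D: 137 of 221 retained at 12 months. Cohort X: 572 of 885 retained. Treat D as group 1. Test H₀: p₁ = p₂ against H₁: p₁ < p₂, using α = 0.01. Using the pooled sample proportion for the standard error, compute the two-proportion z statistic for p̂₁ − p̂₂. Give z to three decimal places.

z = -0.732

p̂₁ = 137/221 ≈ 0.61991, p̂₂ = 572/885 ≈ 0.64633.
Pooled p̂ = (137+572)/(221+885) = 709/1106 = 0.64105.
SE = √(0.230105 × 0.00565483) = 0.03607.
z = (0.61991 − 0.64633)/0.03607 = -0.02642/0.03607 = -0.732.
p-value = P(Z < -0.732) ≈ 0.2320, so at α = 0.01 we fail to reject H₀.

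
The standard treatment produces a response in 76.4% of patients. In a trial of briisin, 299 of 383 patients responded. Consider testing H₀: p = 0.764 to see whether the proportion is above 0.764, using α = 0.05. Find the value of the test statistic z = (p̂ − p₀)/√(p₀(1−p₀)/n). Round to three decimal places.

z = 0.769

p̂ = 299/383 ≈ 0.78068.
SE = √(p₀(1−p₀)/n) = √(0.1803/383) = 0.02170.
z = (0.78068 − 0.764)/0.02170 = 0.01668/0.02170 = 0.769.
p-value = P(Z > 0.769) ≈ 0.2210. With α = 0.05, fail to reject H₀.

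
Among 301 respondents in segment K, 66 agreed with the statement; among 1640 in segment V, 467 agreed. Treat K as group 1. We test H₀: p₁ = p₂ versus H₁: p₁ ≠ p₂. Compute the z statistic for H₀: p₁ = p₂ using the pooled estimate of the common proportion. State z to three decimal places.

p̂₁ = 66/301 ≈ 0.21927, p̂₂ = 467/1640 ≈ 0.28476.
Pooled p̂ = (66+467)/(301+1640) = 533/1941 = 0.27460.
SE = √(p̂(1−p̂)(1/n₁+1/n₂)) = √(0.27460·0.72540·0.00393202) = √(0.000783238) = 0.02799.
z = (0.21927 − 0.28476)/0.02799 = -0.06549/0.02799 = -2.340.

z = -2.340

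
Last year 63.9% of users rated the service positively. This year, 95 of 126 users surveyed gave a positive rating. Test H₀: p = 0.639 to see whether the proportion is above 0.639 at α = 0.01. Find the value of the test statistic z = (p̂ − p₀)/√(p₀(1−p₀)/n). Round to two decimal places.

z = 2.69

p̂ = 95/126 ≈ 0.7540.
Under H₀, SE = √(0.639·0.361/126) = √(0.00183079) = 0.0428.
z = (0.7540 − 0.639)/0.0428 = 0.1150/0.0428 = 2.69.
p-value = P(Z > 2.687) ≈ 0.0036; since p < α = 0.01, reject H₀.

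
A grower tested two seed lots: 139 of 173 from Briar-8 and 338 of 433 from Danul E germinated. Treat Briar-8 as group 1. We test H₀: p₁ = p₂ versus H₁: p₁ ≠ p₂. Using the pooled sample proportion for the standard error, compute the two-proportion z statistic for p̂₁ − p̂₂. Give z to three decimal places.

z = 0.621

p̂₁ = 139/173 ≈ 0.80347, p̂₂ = 338/433 ≈ 0.78060.
Pooled p̂ = (139+338)/(173+433) = 477/606 = 0.78713.
SE = √(0.167557 × 0.00808982) = 0.03682.
z = (0.80347 − 0.78060)/0.03682 = 0.02287/0.03682 = 0.621.
Two-sided p-value ≈ 2·Φ(−0.621) = 0.5345.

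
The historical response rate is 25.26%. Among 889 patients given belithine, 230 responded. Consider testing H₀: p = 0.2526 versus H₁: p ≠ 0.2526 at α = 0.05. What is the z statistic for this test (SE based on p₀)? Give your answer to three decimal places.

z = 0.420

p̂ = 230/889 ≈ 0.25872.
Under H₀, SE = √(0.2526·0.7474/889) = √(0.000212366) = 0.01457.
z = (0.25872 − 0.2526)/0.01457 = 0.00612/0.01457 = 0.420.
p-value = 2·P(Z > 0.420) ≈ 0.6746. With α = 0.05, fail to reject H₀.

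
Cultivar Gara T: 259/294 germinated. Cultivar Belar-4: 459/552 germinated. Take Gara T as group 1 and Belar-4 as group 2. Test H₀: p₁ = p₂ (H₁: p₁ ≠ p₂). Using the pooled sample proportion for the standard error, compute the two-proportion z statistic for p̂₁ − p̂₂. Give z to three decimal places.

z = 1.911

p̂₁ = 259/294 = 0.88095, p̂₂ = 459/552 = 0.83152.
Pooled p̂ = (259+459)/(294+552) = 718/846 = 0.84870.
SE = √(0.128408 × 0.00521295) = 0.02587.
z = (0.88095 − 0.83152)/0.02587 = 0.04943/0.02587 = 1.911.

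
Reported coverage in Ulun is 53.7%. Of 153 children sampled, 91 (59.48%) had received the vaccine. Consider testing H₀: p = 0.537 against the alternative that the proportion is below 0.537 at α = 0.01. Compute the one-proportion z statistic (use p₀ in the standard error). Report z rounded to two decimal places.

p̂ = 91/153 = 0.5948.
SE = √(p₀(1−p₀)/n) = √(0.24863/153) = 0.0403.
z = (0.5948 − 0.537)/0.0403 = 0.0578/0.0403 = 1.43.
p-value = P(Z < 1.433) ≈ 0.9241; since p > α = 0.01, fail to reject H₀.

z = 1.43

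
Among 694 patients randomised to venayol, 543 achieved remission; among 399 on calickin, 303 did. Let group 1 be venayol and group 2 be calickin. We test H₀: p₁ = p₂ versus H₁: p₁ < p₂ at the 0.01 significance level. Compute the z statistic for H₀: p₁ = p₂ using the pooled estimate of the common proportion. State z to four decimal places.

z = 0.8762

p̂₁ = 543/694 = 0.782421, p̂₂ = 303/399 = 0.759398.
Pooled p̂ = (543+303)/(694+399) = 846/1093 = 0.774016.
SE = √(p̂(1−p̂)(1/n₁+1/n₂)) = √(0.774016·0.225984·0.00394719) = √(0.000690422) = 0.026276.
z = (0.782421 − 0.759398)/0.026276 = 0.023023/0.026276 = 0.8762.
p-value = P(Z < 0.876) ≈ 0.8095; since p > α = 0.01, fail to reject H₀.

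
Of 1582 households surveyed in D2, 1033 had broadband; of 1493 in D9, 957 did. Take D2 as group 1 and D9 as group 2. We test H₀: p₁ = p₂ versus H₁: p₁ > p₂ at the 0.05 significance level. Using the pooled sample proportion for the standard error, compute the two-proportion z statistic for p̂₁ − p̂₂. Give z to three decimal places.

z = 0.695

p̂₁ = 1033/1582 = 0.65297, p̂₂ = 957/1493 = 0.64099.
Pooled p̂ = (1033+957)/(1582+1493) = 1990/3075 = 0.64715.
SE = √(0.228346 × 0.0013019) = 0.01724.
z = (0.65297 − 0.64099)/0.01724 = 0.01198/0.01724 = 0.695.
p-value = P(Z > 0.695) ≈ 0.2436; since p > α = 0.05, fail to reject H₀.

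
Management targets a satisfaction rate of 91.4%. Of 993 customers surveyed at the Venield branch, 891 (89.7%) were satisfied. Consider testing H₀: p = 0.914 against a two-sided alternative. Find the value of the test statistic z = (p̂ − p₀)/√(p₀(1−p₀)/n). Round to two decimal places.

z = -1.88

p̂ = 891/993 ≈ 0.8973.
Under H₀, SE = √(0.914·0.086/993) = √(7.91581e-05) = 0.0089.
z = (0.8973 − 0.914)/0.0089 = -0.0167/0.0089 = -1.88.
Two-sided p-value ≈ 2·Φ(−1.879) = 0.0602.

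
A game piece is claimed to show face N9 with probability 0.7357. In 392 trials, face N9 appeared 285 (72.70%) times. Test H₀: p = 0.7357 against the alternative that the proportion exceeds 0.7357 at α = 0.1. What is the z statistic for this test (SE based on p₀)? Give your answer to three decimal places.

p̂ = 285/392 = 0.72704.
Standard error under H₀: √(0.7357×0.2643/392) = 0.02227.
z = (0.72704 − 0.7357)/0.02227 = -0.00866/0.02227 = -0.389.
p-value = P(Z > -0.389) ≈ 0.6513, so at α = 0.1 we fail to reject H₀.

z = -0.389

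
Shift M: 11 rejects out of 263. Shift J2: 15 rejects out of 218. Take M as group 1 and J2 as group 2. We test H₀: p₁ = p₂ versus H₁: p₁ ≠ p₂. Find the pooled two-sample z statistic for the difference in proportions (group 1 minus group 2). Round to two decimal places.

z = -1.30

p̂₁ = 11/263 = 0.0418, p̂₂ = 15/218 = 0.0688.
Pooled p̂ = (11+15)/(263+218) = 26/481 = 0.0541.
SE = √(p̂(1−p̂)(1/n₁+1/n₂)) = √(0.0541·0.9459·0.00838944) = √(0.00042897) = 0.0207.
z = (0.0418 − 0.0688)/0.0207 = -0.0270/0.0207 = -1.30.
p-value = 2·P(Z > 1.303) ≈ 0.1927.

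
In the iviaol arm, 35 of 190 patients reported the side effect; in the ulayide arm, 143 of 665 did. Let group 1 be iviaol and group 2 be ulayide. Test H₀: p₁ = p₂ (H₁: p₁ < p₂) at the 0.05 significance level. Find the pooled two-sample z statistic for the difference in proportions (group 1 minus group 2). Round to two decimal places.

z = -0.92

p̂₁ = 35/190 ≈ 0.1842, p̂₂ = 143/665 ≈ 0.2150.
Pooled p̂ = (35+143)/(190+665) = 178/855 = 0.2082.
SE = √(p̂(1−p̂)(1/n₁+1/n₂)) = √(0.2082·0.7918·0.00676692) = √(0.00111549) = 0.0334.
z = (0.1842 − 0.2150)/0.0334 = -0.0308/0.0334 = -0.92.
p-value = P(Z < -0.923) ≈ 0.1780; since p > α = 0.05, fail to reject H₀.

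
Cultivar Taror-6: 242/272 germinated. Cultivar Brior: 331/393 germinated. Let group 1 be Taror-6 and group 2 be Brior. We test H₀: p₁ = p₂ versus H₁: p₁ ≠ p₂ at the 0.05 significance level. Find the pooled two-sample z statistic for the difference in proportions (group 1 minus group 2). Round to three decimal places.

z = 1.743

p̂₁ = 242/272 ≈ 0.88971, p̂₂ = 331/393 ≈ 0.84224.
Pooled p̂ = (242+331)/(272+393) = 573/665 = 0.86165.
SE = √(0.119206 × 0.006221) = 0.02723.
z = (0.88971 − 0.84224)/0.02723 = 0.04747/0.02723 = 1.743.
p-value = 2·P(Z > 1.743) ≈ 0.0813, so at α = 0.05 we fail to reject H₀.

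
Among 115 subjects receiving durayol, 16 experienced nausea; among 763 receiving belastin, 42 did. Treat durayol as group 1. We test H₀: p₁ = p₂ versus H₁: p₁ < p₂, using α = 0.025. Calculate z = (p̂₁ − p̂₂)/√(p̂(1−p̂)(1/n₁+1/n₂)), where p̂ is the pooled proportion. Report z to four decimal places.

p̂₁ = 16/115 ≈ 0.139130, p̂₂ = 42/763 ≈ 0.055046.
Pooled p̂ = (16+42)/(115+763) = 58/878 = 0.066059.
SE = √(0.0616954 × 0.0100063) = 0.024846.
z = (0.139130 − 0.055046)/0.024846 = 0.084084/0.024846 = 3.3842.
p-value = P(Z < 3.384) ≈ 0.9996, so at α = 0.025 we fail to reject H₀.

z = 3.3842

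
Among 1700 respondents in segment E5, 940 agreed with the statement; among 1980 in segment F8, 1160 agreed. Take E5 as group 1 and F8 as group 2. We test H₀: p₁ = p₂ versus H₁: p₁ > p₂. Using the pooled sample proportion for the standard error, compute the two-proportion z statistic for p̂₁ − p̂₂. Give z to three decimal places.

p̂₁ = 940/1700 ≈ 0.55294, p̂₂ = 1160/1980 ≈ 0.58586.
Pooled p̂ = (940+1160)/(1700+1980) = 2100/3680 = 0.57065.
SE = √(0.245008 × 0.00109329) = 0.01637.
z = (0.55294 − 0.58586)/0.01637 = -0.03292/0.01637 = -2.011.

z = -2.011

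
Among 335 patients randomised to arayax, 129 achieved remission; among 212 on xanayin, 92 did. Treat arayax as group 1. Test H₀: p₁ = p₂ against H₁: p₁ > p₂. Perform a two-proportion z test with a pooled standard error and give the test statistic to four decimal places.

p̂₁ = 129/335 = 0.385075, p̂₂ = 92/212 = 0.433962.
Pooled p̂ = (129+92)/(335+212) = 221/547 = 0.404022.
SE = √(0.240788 × 0.00770206) = 0.043065.
z = (0.385075 − 0.433962)/0.043065 = -0.048887/0.043065 = -1.1352.
p-value = P(Z > -1.135) ≈ 0.8719.

z = -1.1352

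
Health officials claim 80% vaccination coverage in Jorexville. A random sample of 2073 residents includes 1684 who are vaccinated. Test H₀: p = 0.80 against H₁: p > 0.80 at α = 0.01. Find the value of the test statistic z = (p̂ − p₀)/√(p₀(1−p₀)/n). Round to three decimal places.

z = 1.406

p̂ = 1684/2073 ≈ 0.812349.
Under H₀, SE = √(0.8·0.2/2073) = √(7.71828e-05) = 0.008785.
z = (0.812349 − 0.8)/0.008785 = 0.012349/0.008785 = 1.406.
p-value = P(Z > 1.406) ≈ 0.0799; since p > α = 0.01, fail to reject H₀.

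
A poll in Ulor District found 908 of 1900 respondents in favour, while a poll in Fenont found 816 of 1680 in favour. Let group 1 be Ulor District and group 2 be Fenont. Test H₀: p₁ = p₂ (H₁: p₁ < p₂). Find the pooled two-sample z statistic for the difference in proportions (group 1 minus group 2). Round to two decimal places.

p̂₁ = 908/1900 ≈ 0.4779, p̂₂ = 816/1680 ≈ 0.4857.
Pooled p̂ = (908+816)/(1900+1680) = 1724/3580 = 0.4816.
SE = √(p̂(1−p̂)(1/n₁+1/n₂)) = √(0.4816·0.5184·0.00112155) = √(0.000280007) = 0.0167.
z = (0.4779 − 0.4857)/0.0167 = -0.0078/0.0167 = -0.47.

z = -0.47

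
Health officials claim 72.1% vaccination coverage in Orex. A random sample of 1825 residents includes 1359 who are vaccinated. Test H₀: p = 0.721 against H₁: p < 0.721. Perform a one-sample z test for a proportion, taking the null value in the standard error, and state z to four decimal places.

z = 2.2534

p̂ = 1359/1825 ≈ 0.744658.
SE = √(p₀(1−p₀)/n) = √(0.20116/1825) = 0.010499.
z = (0.744658 − 0.721)/0.010499 = 0.023658/0.010499 = 2.2534.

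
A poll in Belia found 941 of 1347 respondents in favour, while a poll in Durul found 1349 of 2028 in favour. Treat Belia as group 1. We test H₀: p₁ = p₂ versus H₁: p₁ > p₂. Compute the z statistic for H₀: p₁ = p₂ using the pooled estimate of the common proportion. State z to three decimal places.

z = 2.035

p̂₁ = 941/1347 ≈ 0.698589, p̂₂ = 1349/2028 ≈ 0.665187.
Pooled p̂ = (941+1349)/(1347+2028) = 2290/3375 = 0.678519.
SE = √(p̂(1−p̂)(1/n₁+1/n₂)) = √(0.678519·0.321481·0.00123549) = √(0.000269498) = 0.016416.
z = (0.698589 − 0.665187)/0.016416 = 0.033402/0.016416 = 2.035.
p-value = P(Z > 2.035) ≈ 0.0209.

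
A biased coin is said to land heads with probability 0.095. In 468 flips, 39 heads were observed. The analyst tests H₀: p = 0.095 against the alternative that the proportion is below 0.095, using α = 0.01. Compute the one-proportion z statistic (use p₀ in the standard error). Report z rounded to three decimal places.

p̂ = 39/468 = 0.08333.
Standard error under H₀: √(0.095×0.905/468) = 0.01355.
z = (0.08333 − 0.095)/0.01355 = -0.01167/0.01355 = -0.861.
p-value = P(Z < -0.861) ≈ 0.1947; since p > α = 0.01, fail to reject H₀.

z = -0.861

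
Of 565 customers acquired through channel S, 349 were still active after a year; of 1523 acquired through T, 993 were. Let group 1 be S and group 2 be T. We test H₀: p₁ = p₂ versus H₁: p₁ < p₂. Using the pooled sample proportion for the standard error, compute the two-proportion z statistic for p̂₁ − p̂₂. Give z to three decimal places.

p̂₁ = 349/565 ≈ 0.61770, p̂₂ = 993/1523 ≈ 0.65200.
Pooled p̂ = (349+993)/(565+1523) = 1342/2088 = 0.64272.
SE = √(0.229631 × 0.00242651) = 0.02361.
z = (0.61770 − 0.65200)/0.02361 = -0.03430/0.02361 = -1.453.
p-value = P(Z < -1.453) ≈ 0.0731.

z = -1.453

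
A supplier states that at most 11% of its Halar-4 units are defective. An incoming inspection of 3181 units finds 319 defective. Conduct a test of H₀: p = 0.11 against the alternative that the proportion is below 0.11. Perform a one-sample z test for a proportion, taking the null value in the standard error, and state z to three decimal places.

p̂ = 319/3181 = 0.1002829.
SE = √(p₀(1−p₀)/n) = √(0.0979/3181) = 0.0055477.
z = (0.1002829 − 0.11)/0.0055477 = -0.0097171/0.0055477 = -1.752.
p-value = P(Z < -1.752) ≈ 0.0399.

z = -1.752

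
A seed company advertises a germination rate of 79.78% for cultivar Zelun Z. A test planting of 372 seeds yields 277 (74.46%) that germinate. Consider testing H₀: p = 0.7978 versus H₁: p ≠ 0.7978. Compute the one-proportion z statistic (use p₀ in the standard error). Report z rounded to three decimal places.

p̂ = 277/372 = 0.74462.
Under H₀, SE = √(0.7978·0.2022/372) = √(0.000433643) = 0.02082.
z = (0.74462 − 0.7978)/0.02082 = -0.05318/0.02082 = -2.554.
p-value = 2·P(Z > 2.554) ≈ 0.0107.

z = -2.554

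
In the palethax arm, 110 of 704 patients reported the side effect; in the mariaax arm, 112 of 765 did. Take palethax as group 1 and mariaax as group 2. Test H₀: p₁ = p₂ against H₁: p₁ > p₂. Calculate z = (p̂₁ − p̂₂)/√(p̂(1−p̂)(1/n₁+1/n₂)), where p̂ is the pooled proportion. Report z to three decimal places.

z = 0.526

p̂₁ = 110/704 ≈ 0.15625, p̂₂ = 112/765 ≈ 0.14641.
Pooled p̂ = (110+112)/(704+765) = 222/1469 = 0.15112.
SE = √(0.128285 × 0.00272764) = 0.01871.
z = (0.15625 − 0.14641)/0.01871 = 0.00984/0.01871 = 0.526.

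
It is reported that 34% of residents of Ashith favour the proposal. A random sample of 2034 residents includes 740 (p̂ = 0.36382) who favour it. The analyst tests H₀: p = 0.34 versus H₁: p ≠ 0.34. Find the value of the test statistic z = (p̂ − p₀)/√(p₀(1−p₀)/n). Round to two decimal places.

p̂ = 740/2034 ≈ 0.3638.
Under H₀, SE = √(0.34·0.66/2034) = √(0.000110324) = 0.0105.
z = (0.3638 − 0.34)/0.0105 = 0.0238/0.0105 = 2.27.
Two-sided p-value ≈ 2·Φ(−2.267) = 0.0234.

z = 2.27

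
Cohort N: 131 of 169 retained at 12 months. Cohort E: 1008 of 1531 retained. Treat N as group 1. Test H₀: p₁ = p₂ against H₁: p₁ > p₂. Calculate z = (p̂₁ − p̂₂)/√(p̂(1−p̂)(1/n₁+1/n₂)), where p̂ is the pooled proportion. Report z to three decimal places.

z = 3.063

p̂₁ = 131/169 = 0.775148, p̂₂ = 1008/1531 = 0.658393.
Pooled p̂ = (131+1008)/(169+1531) = 1139/1700 = 0.670000.
SE = √(0.2211 × 0.00657033) = 0.038114.
z = (0.775148 − 0.658393)/0.038114 = 0.116755/0.038114 = 3.063.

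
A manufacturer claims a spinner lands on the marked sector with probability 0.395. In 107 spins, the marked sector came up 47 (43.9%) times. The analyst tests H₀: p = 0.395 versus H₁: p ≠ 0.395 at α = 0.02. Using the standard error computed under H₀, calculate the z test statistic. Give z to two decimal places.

p̂ = 47/107 ≈ 0.4393.
Under H₀, SE = √(0.395·0.605/107) = √(0.00223341) = 0.0473.
z = (0.4393 − 0.395)/0.0473 = 0.0443/0.0473 = 0.94.
p-value = 2·P(Z > 0.936) ≈ 0.3491, so at α = 0.02 we fail to reject H₀.

z = 0.94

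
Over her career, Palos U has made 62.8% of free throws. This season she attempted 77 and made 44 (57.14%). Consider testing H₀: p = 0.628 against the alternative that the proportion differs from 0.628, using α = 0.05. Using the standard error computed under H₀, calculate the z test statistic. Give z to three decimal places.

p̂ = 44/77 = 0.57143.
Standard error under H₀: √(0.628×0.372/77) = 0.05508.
z = (0.57143 − 0.628)/0.05508 = -0.05657/0.05508 = -1.027.
p-value = 2·P(Z > 1.027) ≈ 0.3044; since p > α = 0.05, fail to reject H₀.

z = -1.027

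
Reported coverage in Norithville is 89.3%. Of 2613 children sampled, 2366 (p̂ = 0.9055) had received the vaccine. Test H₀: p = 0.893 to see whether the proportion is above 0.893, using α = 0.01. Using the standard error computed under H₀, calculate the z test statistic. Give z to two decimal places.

z = 2.06

p̂ = 2366/2613 = 0.90547.
SE = √(p₀(1−p₀)/n) = √(0.095551/2613) = 0.00605.
z = (0.90547 − 0.893)/0.00605 = 0.01247/0.00605 = 2.06.
p-value = P(Z > 2.063) ≈ 0.0196. With α = 0.01, fail to reject H₀.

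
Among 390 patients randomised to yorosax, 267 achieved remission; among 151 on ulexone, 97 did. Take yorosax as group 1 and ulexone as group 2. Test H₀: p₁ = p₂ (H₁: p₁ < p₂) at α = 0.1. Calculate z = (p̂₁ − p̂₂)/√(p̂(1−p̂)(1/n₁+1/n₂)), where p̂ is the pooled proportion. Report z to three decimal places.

p̂₁ = 267/390 = 0.68462, p̂₂ = 97/151 = 0.64238.
Pooled p̂ = (267+97)/(390+151) = 364/541 = 0.67283.
SE = √(p̂(1−p̂)(1/n₁+1/n₂)) = √(0.67283·0.32717·0.00918662) = √(0.00202225) = 0.04497.
z = (0.68462 − 0.64238)/0.04497 = 0.04224/0.04497 = 0.939.
p-value = P(Z < 0.939) ≈ 0.8262. With α = 0.1, fail to reject H₀.

z = 0.939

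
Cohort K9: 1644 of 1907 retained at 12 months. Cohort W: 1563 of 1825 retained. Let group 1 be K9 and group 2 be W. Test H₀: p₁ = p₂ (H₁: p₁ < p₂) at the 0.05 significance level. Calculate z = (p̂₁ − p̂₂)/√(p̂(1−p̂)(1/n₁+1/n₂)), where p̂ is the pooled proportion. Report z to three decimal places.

z = 0.496

p̂₁ = 1644/1907 ≈ 0.86209, p̂₂ = 1563/1825 ≈ 0.85644.
Pooled p̂ = (1644+1563)/(1907+1825) = 3207/3732 = 0.85932.
SE = √(0.120886 × 0.00107233) = 0.01139.
z = (0.86209 − 0.85644)/0.01139 = 0.00565/0.01139 = 0.496.
p-value = P(Z < 0.496) ≈ 0.6901. With α = 0.05, fail to reject H₀.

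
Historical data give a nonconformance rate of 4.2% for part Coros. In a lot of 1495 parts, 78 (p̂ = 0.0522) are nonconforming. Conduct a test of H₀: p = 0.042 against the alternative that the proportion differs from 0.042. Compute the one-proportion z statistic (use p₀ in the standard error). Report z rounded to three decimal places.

p̂ = 78/1495 ≈ 0.052174.
Under H₀, SE = √(0.042·0.958/1495) = √(2.69137e-05) = 0.005188.
z = (0.052174 − 0.042)/0.005188 = 0.010174/0.005188 = 1.961.
p-value = 2·P(Z > 1.961) ≈ 0.0499.

z = 1.961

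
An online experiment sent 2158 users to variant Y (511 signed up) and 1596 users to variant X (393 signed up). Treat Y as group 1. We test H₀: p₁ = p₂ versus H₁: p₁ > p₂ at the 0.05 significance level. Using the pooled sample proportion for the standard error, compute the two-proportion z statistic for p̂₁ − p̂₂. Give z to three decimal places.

z = -0.669

p̂₁ = 511/2158 ≈ 0.23679, p̂₂ = 393/1596 ≈ 0.24624.
Pooled p̂ = (511+393)/(2158+1596) = 904/3754 = 0.24081.
SE = √(p̂(1−p̂)(1/n₁+1/n₂)) = √(0.24081·0.75919·0.00108996) = √(0.000199267) = 0.01412.
z = (0.23679 − 0.24624)/0.01412 = -0.00945/0.01412 = -0.669.
p-value = P(Z > -0.669) ≈ 0.7483. With α = 0.05, fail to reject H₀.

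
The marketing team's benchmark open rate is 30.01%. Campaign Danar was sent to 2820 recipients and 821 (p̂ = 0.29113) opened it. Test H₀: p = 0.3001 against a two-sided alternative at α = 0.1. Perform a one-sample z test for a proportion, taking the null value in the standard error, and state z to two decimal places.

z = -1.04

p̂ = 821/2820 ≈ 0.29113.
SE = √(p₀(1−p₀)/n) = √(0.21004/2820) = 0.00863.
z = (0.29113 − 0.3001)/0.00863 = -0.00897/0.00863 = -1.04.
Two-sided p-value ≈ 2·Φ(−1.039) = 0.2989. With α = 0.1, fail to reject H₀.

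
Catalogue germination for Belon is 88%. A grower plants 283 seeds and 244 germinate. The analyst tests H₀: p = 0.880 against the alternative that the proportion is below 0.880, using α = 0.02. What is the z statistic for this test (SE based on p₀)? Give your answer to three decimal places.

p̂ = 244/283 ≈ 0.86219.
SE = √(p₀(1−p₀)/n) = √(0.1056/283) = 0.01932.
z = (0.86219 − 0.88)/0.01932 = -0.01781/0.01932 = -0.922.
p-value = P(Z < -0.922) ≈ 0.1783; since p > α = 0.02, fail to reject H₀.

z = -0.922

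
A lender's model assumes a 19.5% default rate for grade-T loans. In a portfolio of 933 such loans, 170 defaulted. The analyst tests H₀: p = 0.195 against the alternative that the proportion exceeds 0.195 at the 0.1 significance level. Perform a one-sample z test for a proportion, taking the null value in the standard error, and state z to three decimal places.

z = -0.986

p̂ = 170/933 ≈ 0.18221.
Standard error under H₀: √(0.195×0.805/933) = 0.01297.
z = (0.18221 − 0.195)/0.01297 = -0.01279/0.01297 = -0.986.
p-value = P(Z > -0.986) ≈ 0.8380. With α = 0.1, fail to reject H₀.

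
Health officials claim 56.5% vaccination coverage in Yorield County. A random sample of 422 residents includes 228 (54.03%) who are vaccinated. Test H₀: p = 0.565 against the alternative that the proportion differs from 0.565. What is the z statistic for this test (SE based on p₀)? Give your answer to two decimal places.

z = -1.02

p̂ = 228/422 = 0.5403.
Under H₀, SE = √(0.565·0.435/422) = √(0.000582405) = 0.0241.
z = (0.5403 − 0.565)/0.0241 = -0.0247/0.0241 = -1.02.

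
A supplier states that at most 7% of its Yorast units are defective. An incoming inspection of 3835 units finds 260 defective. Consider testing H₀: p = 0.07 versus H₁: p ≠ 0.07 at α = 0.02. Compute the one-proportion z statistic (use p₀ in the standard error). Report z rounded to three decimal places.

z = -0.535

p̂ = 260/3835 = 0.067797.
Under H₀, SE = √(0.07·0.93/3835) = √(1.69752e-05) = 0.004120.
z = (0.067797 − 0.07)/0.004120 = -0.002203/0.004120 = -0.535.
Two-sided p-value ≈ 2·Φ(−0.535) = 0.5928; since p > α = 0.02, fail to reject H₀.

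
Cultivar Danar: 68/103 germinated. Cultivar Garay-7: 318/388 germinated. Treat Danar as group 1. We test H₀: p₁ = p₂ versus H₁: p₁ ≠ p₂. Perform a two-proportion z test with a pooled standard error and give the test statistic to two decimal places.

z = -3.51

p̂₁ = 68/103 = 0.6602, p̂₂ = 318/388 = 0.8196.
Pooled p̂ = (68+318)/(103+388) = 386/491 = 0.7862.
SE = √(0.168118 × 0.0122861) = 0.0454.
z = (0.6602 − 0.8196)/0.0454 = -0.1594/0.0454 = -3.51.
Two-sided p-value ≈ 2·Φ(−3.507) = 0.0005.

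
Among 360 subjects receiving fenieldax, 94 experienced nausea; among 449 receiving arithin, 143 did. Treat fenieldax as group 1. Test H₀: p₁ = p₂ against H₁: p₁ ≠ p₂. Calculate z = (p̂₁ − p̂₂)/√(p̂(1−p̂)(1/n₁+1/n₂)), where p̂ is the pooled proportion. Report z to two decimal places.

p̂₁ = 94/360 ≈ 0.2611, p̂₂ = 143/449 ≈ 0.3185.
Pooled p̂ = (94+143)/(360+449) = 237/809 = 0.2930.
SE = √(p̂(1−p̂)(1/n₁+1/n₂)) = √(0.2930·0.7070·0.00500495) = √(0.00103669) = 0.0322.
z = (0.2611 − 0.3185)/0.0322 = -0.0574/0.0322 = -1.78.

z = -1.78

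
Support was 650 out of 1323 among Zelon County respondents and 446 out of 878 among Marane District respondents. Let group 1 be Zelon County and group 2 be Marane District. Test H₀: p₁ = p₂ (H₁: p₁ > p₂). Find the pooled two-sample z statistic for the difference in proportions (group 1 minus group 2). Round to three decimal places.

z = -0.766

p̂₁ = 650/1323 ≈ 0.49131, p̂₂ = 446/878 ≈ 0.50797.
Pooled p̂ = (650+446)/(1323+878) = 1096/2201 = 0.49796.
SE = √(0.249996 × 0.00189481) = 0.02176.
z = (0.49131 − 0.50797)/0.02176 = -0.01666/0.02176 = -0.766.
p-value = P(Z > -0.766) ≈ 0.7781.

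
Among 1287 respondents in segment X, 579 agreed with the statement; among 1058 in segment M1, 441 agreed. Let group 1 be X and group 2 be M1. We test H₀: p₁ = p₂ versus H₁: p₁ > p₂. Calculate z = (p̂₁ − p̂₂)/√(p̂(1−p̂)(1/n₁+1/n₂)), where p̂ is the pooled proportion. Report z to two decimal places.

z = 1.61

p̂₁ = 579/1287 = 0.4499, p̂₂ = 441/1058 = 0.4168.
Pooled p̂ = (579+441)/(1287+1058) = 1020/2345 = 0.4350.
SE = √(p̂(1−p̂)(1/n₁+1/n₂)) = √(0.4350·0.5650·0.00172218) = √(0.000423262) = 0.0206.
z = (0.4499 − 0.4168)/0.0206 = 0.0331/0.0206 = 1.61.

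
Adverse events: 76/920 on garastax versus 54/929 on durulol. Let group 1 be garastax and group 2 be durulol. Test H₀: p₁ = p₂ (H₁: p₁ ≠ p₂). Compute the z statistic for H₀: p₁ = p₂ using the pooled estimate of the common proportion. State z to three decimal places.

p̂₁ = 76/920 ≈ 0.08261, p̂₂ = 54/929 ≈ 0.05813.
Pooled p̂ = (76+54)/(920+929) = 130/1849 = 0.07031.
SE = √(0.065365 × 0.00216338) = 0.01189.
z = (0.08261 − 0.05813)/0.01189 = 0.02448/0.01189 = 2.059.

z = 2.059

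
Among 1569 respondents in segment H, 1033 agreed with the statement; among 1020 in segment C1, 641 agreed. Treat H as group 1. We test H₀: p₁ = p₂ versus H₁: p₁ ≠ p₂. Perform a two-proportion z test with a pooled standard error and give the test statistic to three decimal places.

p̂₁ = 1033/1569 = 0.658381, p̂₂ = 641/1020 = 0.628431.
Pooled p̂ = (1033+641)/(1569+1020) = 1674/2589 = 0.646582.
SE = √(p̂(1−p̂)(1/n₁+1/n₂)) = √(0.646582·0.353418·0.00161774) = √(0.000369676) = 0.019227.
z = (0.658381 − 0.628431)/0.019227 = 0.029950/0.019227 = 1.558.
p-value = 2·P(Z > 1.558) ≈ 0.1193.

z = 1.558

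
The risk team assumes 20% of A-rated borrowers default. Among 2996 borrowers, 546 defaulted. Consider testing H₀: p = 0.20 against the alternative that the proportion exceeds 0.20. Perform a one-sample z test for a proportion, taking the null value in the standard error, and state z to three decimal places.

z = -2.430

p̂ = 546/2996 = 0.18224.
SE = √(p₀(1−p₀)/n) = √(0.16/2996) = 0.00731.
z = (0.18224 − 0.2)/0.00731 = -0.01776/0.00731 = -2.430.
p-value = P(Z > -2.430) ≈ 0.9924.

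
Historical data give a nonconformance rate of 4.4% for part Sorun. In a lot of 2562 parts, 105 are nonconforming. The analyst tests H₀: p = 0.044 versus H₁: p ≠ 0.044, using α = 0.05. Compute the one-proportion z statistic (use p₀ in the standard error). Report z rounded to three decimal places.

p̂ = 105/2562 = 0.040984.
Standard error under H₀: √(0.044×0.956/2562) = 0.004052.
z = (0.040984 − 0.044)/0.004052 = -0.003016/0.004052 = -0.744.
p-value = 2·P(Z > 0.744) ≈ 0.4566; since p > α = 0.05, fail to reject H₀.

z = -0.744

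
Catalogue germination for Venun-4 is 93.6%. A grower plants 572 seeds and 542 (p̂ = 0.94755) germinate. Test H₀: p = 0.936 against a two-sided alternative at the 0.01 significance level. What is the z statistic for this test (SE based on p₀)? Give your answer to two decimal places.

z = 1.13

p̂ = 542/572 ≈ 0.94755.
SE = √(p₀(1−p₀)/n) = √(0.059904/572) = 0.01023.
z = (0.94755 − 0.936)/0.01023 = 0.01155/0.01023 = 1.13.
Two-sided p-value ≈ 2·Φ(−1.129) = 0.2590. With α = 0.01, fail to reject H₀.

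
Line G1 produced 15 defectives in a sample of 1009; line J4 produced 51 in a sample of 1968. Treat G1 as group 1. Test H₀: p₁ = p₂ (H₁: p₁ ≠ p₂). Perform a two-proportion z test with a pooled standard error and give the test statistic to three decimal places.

z = -1.938

p̂₁ = 15/1009 = 0.014866, p̂₂ = 51/1968 = 0.025915.
Pooled p̂ = (15+51)/(1009+1968) = 66/2977 = 0.022170.
SE = √(p̂(1−p̂)(1/n₁+1/n₂)) = √(0.022170·0.977830·0.00149921) = √(3.25006e-05) = 0.005701.
z = (0.014866 − 0.025915)/0.005701 = -0.011049/0.005701 = -1.938.
p-value = 2·P(Z > 1.938) ≈ 0.0526.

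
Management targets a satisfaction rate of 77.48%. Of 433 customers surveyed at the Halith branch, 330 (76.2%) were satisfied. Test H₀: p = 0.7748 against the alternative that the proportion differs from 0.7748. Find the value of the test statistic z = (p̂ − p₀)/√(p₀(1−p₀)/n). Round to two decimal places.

p̂ = 330/433 ≈ 0.7621.
Standard error under H₀: √(0.7748×0.2252/433) = 0.0201.
z = (0.7621 − 0.7748)/0.0201 = -0.0127/0.0201 = -0.63.
Two-sided p-value ≈ 2·Φ(−0.631) = 0.5278.

z = -0.63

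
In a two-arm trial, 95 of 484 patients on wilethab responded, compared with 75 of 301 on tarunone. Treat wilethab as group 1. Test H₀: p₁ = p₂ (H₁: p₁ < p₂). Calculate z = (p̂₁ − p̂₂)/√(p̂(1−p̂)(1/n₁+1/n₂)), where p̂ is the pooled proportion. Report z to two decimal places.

p̂₁ = 95/484 = 0.1963, p̂₂ = 75/301 = 0.2492.
Pooled p̂ = (95+75)/(484+301) = 170/785 = 0.2166.
SE = √(0.169662 × 0.00538837) = 0.0302.
z = (0.1963 − 0.2492)/0.0302 = -0.0529/0.0302 = -1.75.
p-value = P(Z < -1.749) ≈ 0.0401.

z = -1.75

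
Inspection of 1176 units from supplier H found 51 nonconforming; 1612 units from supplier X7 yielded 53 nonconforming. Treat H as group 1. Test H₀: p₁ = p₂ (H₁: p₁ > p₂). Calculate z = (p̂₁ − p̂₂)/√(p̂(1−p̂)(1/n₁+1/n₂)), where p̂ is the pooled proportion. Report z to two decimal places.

z = 1.44

p̂₁ = 51/1176 = 0.0434, p̂₂ = 53/1612 = 0.0329.
Pooled p̂ = (51+53)/(1176+1612) = 104/2788 = 0.0373.
SE = √(0.0359112 × 0.00147069) = 0.0073.
z = (0.0434 − 0.0329)/0.0073 = 0.0105/0.0073 = 1.44.
p-value = P(Z > 1.443) ≈ 0.0745.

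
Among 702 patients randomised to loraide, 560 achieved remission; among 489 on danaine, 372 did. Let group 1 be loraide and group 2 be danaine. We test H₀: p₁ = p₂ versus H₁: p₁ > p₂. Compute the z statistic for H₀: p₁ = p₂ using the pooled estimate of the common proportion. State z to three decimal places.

p̂₁ = 560/702 = 0.79772, p̂₂ = 372/489 = 0.76074.
Pooled p̂ = (560+372)/(702+489) = 932/1191 = 0.78254.
SE = √(0.170174 × 0.00346949) = 0.02430.
z = (0.79772 − 0.76074)/0.02430 = 0.03698/0.02430 = 1.522.

z = 1.522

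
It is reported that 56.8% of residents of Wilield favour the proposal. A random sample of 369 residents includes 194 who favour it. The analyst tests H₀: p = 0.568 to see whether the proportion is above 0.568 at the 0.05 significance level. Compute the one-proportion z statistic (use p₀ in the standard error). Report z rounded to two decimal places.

z = -1.64

p̂ = 194/369 = 0.5257.
Under H₀, SE = √(0.568·0.432/369) = √(0.000664976) = 0.0258.
z = (0.5257 − 0.568)/0.0258 = -0.0423/0.0258 = -1.64.
p-value = P(Z > -1.639) ≈ 0.9494. With α = 0.05, fail to reject H₀.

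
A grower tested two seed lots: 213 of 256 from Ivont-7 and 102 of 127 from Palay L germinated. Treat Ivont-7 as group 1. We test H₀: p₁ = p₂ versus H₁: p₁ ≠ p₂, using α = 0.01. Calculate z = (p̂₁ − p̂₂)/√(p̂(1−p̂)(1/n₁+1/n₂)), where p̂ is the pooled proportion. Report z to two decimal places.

z = 0.70

p̂₁ = 213/256 = 0.8320, p̂₂ = 102/127 = 0.8031.
Pooled p̂ = (213+102)/(256+127) = 315/383 = 0.8225.
SE = √(p̂(1−p̂)(1/n₁+1/n₂)) = √(0.8225·0.1775·0.0117803) = √(0.00172019) = 0.0415.
z = (0.8320 − 0.8031)/0.0415 = 0.0289/0.0415 = 0.70.
Two-sided p-value ≈ 2·Φ(−0.696) = 0.4862. With α = 0.01, fail to reject H₀.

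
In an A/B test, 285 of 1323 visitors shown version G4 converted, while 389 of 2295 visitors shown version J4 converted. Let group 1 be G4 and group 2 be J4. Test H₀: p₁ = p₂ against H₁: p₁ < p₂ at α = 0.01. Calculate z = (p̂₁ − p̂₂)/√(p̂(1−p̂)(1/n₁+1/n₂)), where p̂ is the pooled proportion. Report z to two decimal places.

z = 3.42

p̂₁ = 285/1323 ≈ 0.21542, p̂₂ = 389/2295 ≈ 0.16950.
Pooled p̂ = (285+389)/(1323+2295) = 674/3618 = 0.18629.
SE = √(0.151587 × 0.00119159) = 0.01344.
z = (0.21542 − 0.16950)/0.01344 = 0.04592/0.01344 = 3.42.
p-value = P(Z < 3.417) ≈ 0.9997; since p > α = 0.01, fail to reject H₀.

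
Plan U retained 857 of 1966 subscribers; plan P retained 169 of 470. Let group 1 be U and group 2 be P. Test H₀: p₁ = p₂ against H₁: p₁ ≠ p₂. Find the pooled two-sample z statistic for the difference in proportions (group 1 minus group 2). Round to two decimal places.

p̂₁ = 857/1966 = 0.43591, p̂₂ = 169/470 = 0.35957.
Pooled p̂ = (857+169)/(1966+470) = 1026/2436 = 0.42118.
SE = √(p̂(1−p̂)(1/n₁+1/n₂)) = √(0.42118·0.57882·0.00263631) = √(0.000642699) = 0.02535.
z = (0.43591 − 0.35957)/0.02535 = 0.07634/0.02535 = 3.01.

z = 3.01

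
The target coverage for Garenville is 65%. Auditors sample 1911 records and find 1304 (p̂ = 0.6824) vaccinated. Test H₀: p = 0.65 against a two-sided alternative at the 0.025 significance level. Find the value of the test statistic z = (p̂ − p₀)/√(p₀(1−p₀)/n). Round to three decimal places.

z = 2.966

p̂ = 1304/1911 = 0.682365.
SE = √(p₀(1−p₀)/n) = √(0.2275/1911) = 0.010911.
z = (0.682365 − 0.65)/0.010911 = 0.032365/0.010911 = 2.966.
p-value = 2·P(Z > 2.966) ≈ 0.0030. With α = 0.025, reject H₀.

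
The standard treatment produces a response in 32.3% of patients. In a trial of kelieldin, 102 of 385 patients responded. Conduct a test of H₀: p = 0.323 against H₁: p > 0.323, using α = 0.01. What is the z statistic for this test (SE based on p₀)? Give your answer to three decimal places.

p̂ = 102/385 = 0.26494.
SE = √(p₀(1−p₀)/n) = √(0.21867/385) = 0.02383.
z = (0.26494 − 0.323)/0.02383 = -0.05806/0.02383 = -2.436.
p-value = P(Z > -2.436) ≈ 0.9926, so at α = 0.01 we fail to reject H₀.

z = -2.436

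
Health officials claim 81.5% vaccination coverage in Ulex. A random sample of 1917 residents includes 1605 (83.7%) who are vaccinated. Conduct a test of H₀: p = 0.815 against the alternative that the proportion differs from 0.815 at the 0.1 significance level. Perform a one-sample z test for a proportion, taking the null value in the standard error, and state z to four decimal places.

z = 2.5084

p̂ = 1605/1917 ≈ 0.8372457.
SE = √(p₀(1−p₀)/n) = √(0.15078/1917) = 0.0088686.
z = (0.8372457 − 0.815)/0.0088686 = 0.0222457/0.0088686 = 2.5084.
Two-sided p-value ≈ 2·Φ(−2.508) = 0.0121, so at α = 0.1 we reject H₀.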